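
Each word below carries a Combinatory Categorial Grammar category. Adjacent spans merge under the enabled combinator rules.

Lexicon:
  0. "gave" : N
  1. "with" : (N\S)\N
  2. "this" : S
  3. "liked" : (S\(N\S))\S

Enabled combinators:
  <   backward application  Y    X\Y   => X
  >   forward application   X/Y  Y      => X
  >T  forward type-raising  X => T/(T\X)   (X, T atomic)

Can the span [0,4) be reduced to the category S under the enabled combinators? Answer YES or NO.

[0,4] S   <
  [0,2] N\S   <
    [0,1] "gave" : N
    [1,2] "with" : (N\S)\N
  [2,4] S\(N\S)   <
    [2,3] "this" : S
    [3,4] "liked" : (S\(N\S))\S

YES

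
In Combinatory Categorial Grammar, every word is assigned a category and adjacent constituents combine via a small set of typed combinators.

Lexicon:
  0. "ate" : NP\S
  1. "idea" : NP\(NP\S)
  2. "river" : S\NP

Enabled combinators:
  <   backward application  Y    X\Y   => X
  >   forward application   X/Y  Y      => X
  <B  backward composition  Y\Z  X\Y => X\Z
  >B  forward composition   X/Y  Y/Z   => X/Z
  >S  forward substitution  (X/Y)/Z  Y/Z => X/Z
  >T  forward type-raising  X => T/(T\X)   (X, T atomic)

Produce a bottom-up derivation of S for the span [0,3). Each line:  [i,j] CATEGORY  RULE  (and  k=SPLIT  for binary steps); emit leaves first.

[0,3] S   <
  [0,2] NP   <
    [0,1] "ate" : NP\S
    [1,2] "idea" : NP\(NP\S)
  [2,3] "river" : S\NP

[0,1] NP\S  lex  "ate"
[1,2] NP\(NP\S)  lex  "idea"
[0,2] NP  <  k=1
[2,3] S\NP  lex  "river"
[0,3] S  <  k=2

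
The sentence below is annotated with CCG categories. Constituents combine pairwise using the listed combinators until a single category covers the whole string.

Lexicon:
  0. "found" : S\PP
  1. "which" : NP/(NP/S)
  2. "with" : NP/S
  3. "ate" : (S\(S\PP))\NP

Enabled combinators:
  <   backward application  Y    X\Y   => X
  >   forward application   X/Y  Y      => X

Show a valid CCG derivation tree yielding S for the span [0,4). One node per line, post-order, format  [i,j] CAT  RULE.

[0,4] S   <
  [0,1] "found" : S\PP
  [1,4] S\(S\PP)   <
    [1,3] NP   >
      [1,2] "which" : NP/(NP/S)
      [2,3] "with" : NP/S
    [3,4] "ate" : (S\(S\PP))\NP

[0,1] S\PP  lex  "found"
[1,2] NP/(NP/S)  lex  "which"
[2,3] NP/S  lex  "with"
[1,3] NP  >  k=2
[3,4] (S\(S\PP))\NP  lex  "ate"
[1,4] S\(S\PP)  <  k=3
[0,4] S  <  k=1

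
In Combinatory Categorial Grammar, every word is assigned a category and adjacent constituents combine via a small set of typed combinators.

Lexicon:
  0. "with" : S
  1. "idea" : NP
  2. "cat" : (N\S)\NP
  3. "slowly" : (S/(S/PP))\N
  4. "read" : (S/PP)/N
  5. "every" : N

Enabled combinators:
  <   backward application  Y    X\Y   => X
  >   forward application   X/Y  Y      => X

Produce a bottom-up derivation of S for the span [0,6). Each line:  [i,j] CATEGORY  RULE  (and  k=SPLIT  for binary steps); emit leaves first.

[0,1] S  lex  "with"
[1,2] NP  lex  "idea"
[2,3] (N\S)\NP  lex  "cat"
[1,3] N\S  <  k=2
[0,3] N  <  k=1
[3,4] (S/(S/PP))\N  lex  "slowly"
[0,4] S/(S/PP)  <  k=3
[4,5] (S/PP)/N  lex  "read"
[5,6] N  lex  "every"
[4,6] S/PP  >  k=5
[0,6] S  >  k=4

[0,6] S   >
  [0,4] S/(S/PP)   <
    [0,3] N   <
      [0,1] "with" : S
      [1,3] N\S   <
        [1,2] "idea" : NP
        [2,3] "cat" : (N\S)\NP
    [3,4] "slowly" : (S/(S/PP))\N
  [4,6] S/PP   >
    [4,5] "read" : (S/PP)/N
    [5,6] "every" : N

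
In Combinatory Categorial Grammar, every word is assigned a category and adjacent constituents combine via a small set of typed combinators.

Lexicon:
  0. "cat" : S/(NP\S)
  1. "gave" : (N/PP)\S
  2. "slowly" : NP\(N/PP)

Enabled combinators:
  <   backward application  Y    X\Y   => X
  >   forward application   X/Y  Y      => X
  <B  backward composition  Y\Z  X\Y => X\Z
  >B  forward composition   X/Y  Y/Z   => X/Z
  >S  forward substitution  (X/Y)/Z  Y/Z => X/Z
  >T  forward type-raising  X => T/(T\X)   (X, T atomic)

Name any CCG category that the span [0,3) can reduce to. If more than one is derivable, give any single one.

[0,3] S   >
  [0,1] "cat" : S/(NP\S)
  [1,3] NP\S   <B
    [1,2] "gave" : (N/PP)\S
    [2,3] "slowly" : NP\(N/PP)

S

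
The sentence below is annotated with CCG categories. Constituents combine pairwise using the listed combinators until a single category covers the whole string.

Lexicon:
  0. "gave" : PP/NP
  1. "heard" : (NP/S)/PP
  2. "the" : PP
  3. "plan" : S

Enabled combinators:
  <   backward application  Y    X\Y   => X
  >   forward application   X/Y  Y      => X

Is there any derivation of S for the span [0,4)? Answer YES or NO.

NO

PP/NP (NP/S)/PP PP S
CKY chart[0,4] = {PP}; S ∉ chart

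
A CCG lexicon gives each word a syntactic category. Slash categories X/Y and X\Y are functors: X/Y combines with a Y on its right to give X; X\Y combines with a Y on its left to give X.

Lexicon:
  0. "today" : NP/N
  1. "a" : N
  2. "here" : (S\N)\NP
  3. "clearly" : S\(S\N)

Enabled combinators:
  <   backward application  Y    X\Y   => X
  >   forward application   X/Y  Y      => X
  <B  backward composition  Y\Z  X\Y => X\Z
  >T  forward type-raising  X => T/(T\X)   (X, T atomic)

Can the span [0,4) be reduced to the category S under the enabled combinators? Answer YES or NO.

[0,4] S   <
  [0,3] S\N   <
    [0,2] NP   >
      [0,1] "today" : NP/N
      [1,2] "a" : N
    [2,3] "here" : (S\N)\NP
  [3,4] "clearly" : S\(S\N)

YES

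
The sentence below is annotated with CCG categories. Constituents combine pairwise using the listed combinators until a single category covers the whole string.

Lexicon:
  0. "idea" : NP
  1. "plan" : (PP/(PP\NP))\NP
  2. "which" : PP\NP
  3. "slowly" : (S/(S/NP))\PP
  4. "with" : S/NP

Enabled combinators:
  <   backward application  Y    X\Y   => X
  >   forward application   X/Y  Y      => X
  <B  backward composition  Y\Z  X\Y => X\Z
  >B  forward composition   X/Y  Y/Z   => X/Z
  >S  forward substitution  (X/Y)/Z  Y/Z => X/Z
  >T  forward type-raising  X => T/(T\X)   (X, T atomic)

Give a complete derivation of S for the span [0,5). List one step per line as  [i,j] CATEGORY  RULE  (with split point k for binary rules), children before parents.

[0,1] NP  lex  "idea"
[1,2] (PP/(PP\NP))\NP  lex  "plan"
[0,2] PP/(PP\NP)  <  k=1
[2,3] PP\NP  lex  "which"
[0,3] PP  >  k=2
[3,4] (S/(S/NP))\PP  lex  "slowly"
[0,4] S/(S/NP)  <  k=3
[4,5] S/NP  lex  "with"
[0,5] S  >  k=4

[0,5] S   >
  [0,4] S/(S/NP)   <
    [0,3] PP   >
      [0,2] PP/(PP\NP)   <
        [0,1] "idea" : NP
        [1,2] "plan" : (PP/(PP\NP))\NP
      [2,3] "which" : PP\NP
    [3,4] "slowly" : (S/(S/NP))\PP
  [4,5] "with" : S/NP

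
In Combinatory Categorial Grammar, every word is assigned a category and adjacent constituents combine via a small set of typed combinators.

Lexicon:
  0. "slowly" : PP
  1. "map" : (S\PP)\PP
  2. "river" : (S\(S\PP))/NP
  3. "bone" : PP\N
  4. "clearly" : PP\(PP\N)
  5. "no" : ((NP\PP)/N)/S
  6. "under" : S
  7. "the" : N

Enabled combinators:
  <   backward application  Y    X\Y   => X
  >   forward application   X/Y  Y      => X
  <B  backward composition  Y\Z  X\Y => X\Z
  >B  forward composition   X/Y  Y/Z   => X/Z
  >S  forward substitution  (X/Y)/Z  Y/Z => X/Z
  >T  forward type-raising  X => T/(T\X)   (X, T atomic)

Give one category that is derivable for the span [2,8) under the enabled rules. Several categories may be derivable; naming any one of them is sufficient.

[0,8] S   <
  [0,2] S\PP   <
    [0,1] "slowly" : PP
    [1,2] "map" : (S\PP)\PP
  [2,8] S\(S\PP)   >
    [2,3] "river" : (S\(S\PP))/NP
    [3,8] NP   <
      [3,5] PP   <
        [3,4] "bone" : PP\N
        [4,5] "clearly" : PP\(PP\N)
      [5,8] NP\PP   >
        [5,7] (NP\PP)/N   >
          [5,6] "no" : ((NP\PP)/N)/S
          [6,7] "under" : S
        [7,8] "the" : N

S\(S\PP)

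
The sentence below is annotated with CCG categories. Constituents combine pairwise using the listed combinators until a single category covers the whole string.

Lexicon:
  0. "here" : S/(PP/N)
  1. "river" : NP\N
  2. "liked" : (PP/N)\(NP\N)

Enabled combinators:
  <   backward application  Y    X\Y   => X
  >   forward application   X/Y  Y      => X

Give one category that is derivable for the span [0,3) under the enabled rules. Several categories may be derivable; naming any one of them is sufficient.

S

[0,3] S   >
  [0,1] "here" : S/(PP/N)
  [1,3] PP/N   <
    [1,2] "river" : NP\N
    [2,3] "liked" : (PP/N)\(NP\N)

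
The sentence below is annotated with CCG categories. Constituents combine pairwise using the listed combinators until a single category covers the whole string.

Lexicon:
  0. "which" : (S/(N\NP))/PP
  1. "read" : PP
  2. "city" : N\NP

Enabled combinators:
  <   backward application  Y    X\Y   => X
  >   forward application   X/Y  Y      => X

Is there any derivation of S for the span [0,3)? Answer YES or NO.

[0,3] S   >
  [0,2] S/(N\NP)   >
    [0,1] "which" : (S/(N\NP))/PP
    [1,2] "read" : PP
  [2,3] "city" : N\NP

YES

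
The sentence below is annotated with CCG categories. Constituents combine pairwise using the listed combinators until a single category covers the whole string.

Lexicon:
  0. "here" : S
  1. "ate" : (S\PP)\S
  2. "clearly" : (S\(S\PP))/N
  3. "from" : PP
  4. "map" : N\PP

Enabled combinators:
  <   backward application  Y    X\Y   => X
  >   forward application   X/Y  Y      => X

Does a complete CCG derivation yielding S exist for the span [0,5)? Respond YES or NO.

[0,5] S   <
  [0,2] S\PP   <
    [0,1] "here" : S
    [1,2] "ate" : (S\PP)\S
  [2,5] S\(S\PP)   >
    [2,3] "clearly" : (S\(S\PP))/N
    [3,5] N   <
      [3,4] "from" : PP
      [4,5] "map" : N\PP

YES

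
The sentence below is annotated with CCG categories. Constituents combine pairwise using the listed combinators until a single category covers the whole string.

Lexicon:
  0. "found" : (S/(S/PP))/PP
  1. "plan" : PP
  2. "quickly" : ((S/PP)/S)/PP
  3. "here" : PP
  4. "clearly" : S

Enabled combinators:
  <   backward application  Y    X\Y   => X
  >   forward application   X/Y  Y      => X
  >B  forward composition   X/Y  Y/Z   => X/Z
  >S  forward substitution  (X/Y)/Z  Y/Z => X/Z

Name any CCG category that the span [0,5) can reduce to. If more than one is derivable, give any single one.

[0,5] S   >
  [0,2] S/(S/PP)   >
    [0,1] "found" : (S/(S/PP))/PP
    [1,2] "plan" : PP
  [2,5] S/PP   >
    [2,4] (S/PP)/S   >
      [2,3] "quickly" : ((S/PP)/S)/PP
      [3,4] "here" : PP
    [4,5] "clearly" : S

S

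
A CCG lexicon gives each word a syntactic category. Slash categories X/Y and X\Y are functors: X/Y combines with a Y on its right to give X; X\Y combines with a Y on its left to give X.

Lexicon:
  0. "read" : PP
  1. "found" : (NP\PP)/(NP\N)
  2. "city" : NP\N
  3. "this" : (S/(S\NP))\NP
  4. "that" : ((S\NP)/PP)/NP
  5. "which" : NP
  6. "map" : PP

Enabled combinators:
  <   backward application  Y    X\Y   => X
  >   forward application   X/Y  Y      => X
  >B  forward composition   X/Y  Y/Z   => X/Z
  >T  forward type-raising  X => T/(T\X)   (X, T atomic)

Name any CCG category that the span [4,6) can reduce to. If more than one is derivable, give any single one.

[0,7] S   >
  [0,4] S/(S\NP)   <
    [0,3] NP   <
      [0,1] "read" : PP
      [1,3] NP\PP   >
        [1,2] "found" : (NP\PP)/(NP\N)
        [2,3] "city" : NP\N
    [3,4] "this" : (S/(S\NP))\NP
  [4,7] S\NP   >
    [4,6] (S\NP)/PP   >
      [4,5] "that" : ((S\NP)/PP)/NP
      [5,6] "which" : NP
    [6,7] "map" : PP

(S\NP)/PP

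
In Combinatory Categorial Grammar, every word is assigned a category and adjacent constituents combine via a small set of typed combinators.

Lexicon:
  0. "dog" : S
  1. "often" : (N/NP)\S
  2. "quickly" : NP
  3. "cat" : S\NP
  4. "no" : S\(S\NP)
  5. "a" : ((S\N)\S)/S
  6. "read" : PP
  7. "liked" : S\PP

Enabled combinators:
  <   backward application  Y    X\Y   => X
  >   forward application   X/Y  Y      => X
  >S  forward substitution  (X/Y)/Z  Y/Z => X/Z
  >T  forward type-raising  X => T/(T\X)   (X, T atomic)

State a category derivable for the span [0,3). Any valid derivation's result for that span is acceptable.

[0,8] S   <
  [0,3] N   >
    [0,2] N/NP   <
      [0,1] "dog" : S
      [1,2] "often" : (N/NP)\S
    [2,3] "quickly" : NP
  [3,8] S\N   <
    [3,5] S   <
      [3,4] "cat" : S\NP
      [4,5] "no" : S\(S\NP)
    [5,8] (S\N)\S   >
      [5,6] "a" : ((S\N)\S)/S
      [6,8] S   <
        [6,7] "read" : PP
        [7,8] "liked" : S\PP

N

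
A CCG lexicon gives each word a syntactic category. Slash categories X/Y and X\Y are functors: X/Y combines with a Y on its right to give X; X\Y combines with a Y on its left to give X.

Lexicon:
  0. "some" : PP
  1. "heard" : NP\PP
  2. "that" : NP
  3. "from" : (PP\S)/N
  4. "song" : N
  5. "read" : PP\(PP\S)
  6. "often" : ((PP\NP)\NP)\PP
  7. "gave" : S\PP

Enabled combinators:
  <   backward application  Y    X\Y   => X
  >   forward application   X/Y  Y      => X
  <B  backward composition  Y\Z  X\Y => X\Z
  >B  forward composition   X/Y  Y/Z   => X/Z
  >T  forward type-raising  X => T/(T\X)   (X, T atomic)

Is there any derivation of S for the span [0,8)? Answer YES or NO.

[0,8] S   <
  [0,2] NP   <
    [0,1] "some" : PP
    [1,2] "heard" : NP\PP
  [2,8] S\NP   <B
    [2,7] PP\NP   <
      [2,3] "that" : NP
      [3,7] (PP\NP)\NP   <
        [3,6] PP   <
          [3,5] PP\S   >
            [3,4] "from" : (PP\S)/N
            [4,5] "song" : N
          [5,6] "read" : PP\(PP\S)
        [6,7] "often" : ((PP\NP)\NP)\PP
    [7,8] "gave" : S\PP

YES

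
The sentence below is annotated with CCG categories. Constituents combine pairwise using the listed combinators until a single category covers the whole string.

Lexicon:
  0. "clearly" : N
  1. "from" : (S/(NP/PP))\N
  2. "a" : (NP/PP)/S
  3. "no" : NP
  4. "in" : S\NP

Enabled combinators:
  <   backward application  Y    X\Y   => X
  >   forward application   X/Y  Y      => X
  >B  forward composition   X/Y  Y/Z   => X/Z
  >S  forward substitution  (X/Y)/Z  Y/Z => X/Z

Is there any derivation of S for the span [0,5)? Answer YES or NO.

YES

[0,5] S   >
  [0,2] S/(NP/PP)   <
    [0,1] "clearly" : N
    [1,2] "from" : (S/(NP/PP))\N
  [2,5] NP/PP   >
    [2,3] "a" : (NP/PP)/S
    [3,5] S   <
      [3,4] "no" : NP
      [4,5] "in" : S\NP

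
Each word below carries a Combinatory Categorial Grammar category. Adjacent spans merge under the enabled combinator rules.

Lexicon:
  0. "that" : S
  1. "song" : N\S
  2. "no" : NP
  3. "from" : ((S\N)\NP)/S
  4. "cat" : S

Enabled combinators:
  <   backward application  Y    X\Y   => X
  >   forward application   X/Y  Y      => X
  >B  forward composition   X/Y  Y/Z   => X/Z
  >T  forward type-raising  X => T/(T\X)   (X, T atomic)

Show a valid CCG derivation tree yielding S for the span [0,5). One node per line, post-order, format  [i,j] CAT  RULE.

[0,5] S   <
  [0,2] N   <
    [0,1] "that" : S
    [1,2] "song" : N\S
  [2,5] S\N   <
    [2,3] "no" : NP
    [3,5] (S\N)\NP   >
      [3,4] "from" : ((S\N)\NP)/S
      [4,5] "cat" : S

[0,1] S  lex  "that"
[1,2] N\S  lex  "song"
[0,2] N  <  k=1
[2,3] NP  lex  "no"
[3,4] ((S\N)\NP)/S  lex  "from"
[4,5] S  lex  "cat"
[3,5] (S\N)\NP  >  k=4
[2,5] S\N  <  k=3
[0,5] S  <  k=2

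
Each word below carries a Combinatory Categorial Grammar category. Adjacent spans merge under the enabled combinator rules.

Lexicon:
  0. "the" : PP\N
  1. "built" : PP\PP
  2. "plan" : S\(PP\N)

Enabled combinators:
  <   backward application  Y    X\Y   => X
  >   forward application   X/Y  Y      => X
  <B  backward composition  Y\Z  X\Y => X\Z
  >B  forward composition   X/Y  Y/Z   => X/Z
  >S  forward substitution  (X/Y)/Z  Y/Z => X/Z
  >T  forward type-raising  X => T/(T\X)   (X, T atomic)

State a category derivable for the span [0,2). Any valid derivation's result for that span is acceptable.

PP\N

[0,3] S   <
  [0,2] PP\N   <B
    [0,1] "the" : PP\N
    [1,2] "built" : PP\PP
  [2,3] "plan" : S\(PP\N)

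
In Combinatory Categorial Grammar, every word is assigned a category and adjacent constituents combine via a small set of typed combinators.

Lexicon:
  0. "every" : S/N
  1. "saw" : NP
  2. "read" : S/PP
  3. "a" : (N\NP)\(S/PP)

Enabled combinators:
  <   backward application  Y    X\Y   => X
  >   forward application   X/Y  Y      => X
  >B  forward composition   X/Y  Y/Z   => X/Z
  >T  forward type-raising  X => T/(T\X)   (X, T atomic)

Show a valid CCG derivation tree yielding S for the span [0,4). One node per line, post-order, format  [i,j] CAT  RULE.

[0,4] S   >
  [0,1] "every" : S/N
  [1,4] N   <
    [1,2] "saw" : NP
    [2,4] N\NP   <
      [2,3] "read" : S/PP
      [3,4] "a" : (N\NP)\(S/PP)

[0,1] S/N  lex  "every"
[1,2] NP  lex  "saw"
[2,3] S/PP  lex  "read"
[3,4] (N\NP)\(S/PP)  lex  "a"
[2,4] N\NP  <  k=3
[1,4] N  <  k=2
[0,4] S  >  k=1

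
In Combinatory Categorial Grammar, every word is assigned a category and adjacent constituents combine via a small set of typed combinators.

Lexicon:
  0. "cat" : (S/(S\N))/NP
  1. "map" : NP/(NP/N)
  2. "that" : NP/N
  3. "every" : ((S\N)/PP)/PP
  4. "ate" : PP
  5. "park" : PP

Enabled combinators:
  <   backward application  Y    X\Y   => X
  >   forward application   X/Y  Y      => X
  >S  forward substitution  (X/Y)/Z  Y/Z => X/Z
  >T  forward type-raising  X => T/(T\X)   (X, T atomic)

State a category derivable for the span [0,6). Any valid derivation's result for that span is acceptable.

S

[0,6] S   >
  [0,3] S/(S\N)   >
    [0,1] "cat" : (S/(S\N))/NP
    [1,3] NP   >
      [1,2] "map" : NP/(NP/N)
      [2,3] "that" : NP/N
  [3,6] S\N   >
    [3,5] (S\N)/PP   >
      [3,4] "every" : ((S\N)/PP)/PP
      [4,5] "ate" : PP
    [5,6] "park" : PP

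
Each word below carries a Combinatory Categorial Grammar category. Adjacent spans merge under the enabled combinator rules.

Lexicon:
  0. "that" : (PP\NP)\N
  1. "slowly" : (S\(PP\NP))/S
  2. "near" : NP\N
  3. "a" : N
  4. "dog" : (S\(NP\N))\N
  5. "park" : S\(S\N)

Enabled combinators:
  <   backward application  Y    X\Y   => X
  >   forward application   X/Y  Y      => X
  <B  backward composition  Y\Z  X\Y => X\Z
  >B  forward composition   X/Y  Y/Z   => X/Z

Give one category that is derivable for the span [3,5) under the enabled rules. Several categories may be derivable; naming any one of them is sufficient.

[0,6] S   <
  [0,5] S\N   <B
    [0,1] "that" : (PP\NP)\N
    [1,5] S\(PP\NP)   >
      [1,2] "slowly" : (S\(PP\NP))/S
      [2,5] S   <
        [2,3] "near" : NP\N
        [3,5] S\(NP\N)   <
          [3,4] "a" : N
          [4,5] "dog" : (S\(NP\N))\N
  [5,6] "park" : S\(S\N)

S\(NP\N)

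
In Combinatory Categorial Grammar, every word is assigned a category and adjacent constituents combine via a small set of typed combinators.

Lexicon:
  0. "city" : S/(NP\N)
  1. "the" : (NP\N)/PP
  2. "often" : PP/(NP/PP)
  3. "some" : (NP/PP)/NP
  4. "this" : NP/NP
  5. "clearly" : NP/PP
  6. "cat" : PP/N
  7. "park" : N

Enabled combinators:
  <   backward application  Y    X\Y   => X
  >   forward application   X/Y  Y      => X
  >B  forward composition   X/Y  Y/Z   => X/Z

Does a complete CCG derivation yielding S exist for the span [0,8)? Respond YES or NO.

YES

[0,8] S   >
  [0,2] S/PP   >B
    [0,1] "city" : S/(NP\N)
    [1,2] "the" : (NP\N)/PP
  [2,8] PP   >
    [2,4] PP/NP   >B
      [2,3] "often" : PP/(NP/PP)
      [3,4] "some" : (NP/PP)/NP
    [4,8] NP   >
      [4,7] NP/N   >B
        [4,6] NP/PP   >B
          [4,5] "this" : NP/NP
          [5,6] "clearly" : NP/PP
        [6,7] "cat" : PP/N
      [7,8] "park" : N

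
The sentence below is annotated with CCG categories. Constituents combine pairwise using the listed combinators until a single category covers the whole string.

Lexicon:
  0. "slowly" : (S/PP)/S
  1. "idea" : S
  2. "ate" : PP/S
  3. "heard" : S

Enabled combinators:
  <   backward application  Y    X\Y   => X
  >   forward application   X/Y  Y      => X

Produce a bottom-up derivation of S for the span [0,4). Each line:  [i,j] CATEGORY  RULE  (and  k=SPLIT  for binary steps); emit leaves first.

[0,1] (S/PP)/S  lex  "slowly"
[1,2] S  lex  "idea"
[0,2] S/PP  >  k=1
[2,3] PP/S  lex  "ate"
[3,4] S  lex  "heard"
[2,4] PP  >  k=3
[0,4] S  >  k=2

[0,4] S   >
  [0,2] S/PP   >
    [0,1] "slowly" : (S/PP)/S
    [1,2] "idea" : S
  [2,4] PP   >
    [2,3] "ate" : PP/S
    [3,4] "heard" : S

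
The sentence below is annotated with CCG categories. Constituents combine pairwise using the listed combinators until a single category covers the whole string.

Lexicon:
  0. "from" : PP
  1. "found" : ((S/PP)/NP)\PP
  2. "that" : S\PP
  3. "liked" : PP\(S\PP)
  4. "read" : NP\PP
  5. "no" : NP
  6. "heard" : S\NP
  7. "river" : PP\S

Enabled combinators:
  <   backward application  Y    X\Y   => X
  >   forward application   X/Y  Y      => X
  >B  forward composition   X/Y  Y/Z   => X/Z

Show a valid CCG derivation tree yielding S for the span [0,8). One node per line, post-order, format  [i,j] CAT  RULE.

[0,1] PP  lex  "from"
[1,2] ((S/PP)/NP)\PP  lex  "found"
[0,2] (S/PP)/NP  <  k=1
[2,3] S\PP  lex  "that"
[3,4] PP\(S\PP)  lex  "liked"
[2,4] PP  <  k=3
[4,5] NP\PP  lex  "read"
[2,5] NP  <  k=4
[0,5] S/PP  >  k=2
[5,6] NP  lex  "no"
[6,7] S\NP  lex  "heard"
[5,7] S  <  k=6
[7,8] PP\S  lex  "river"
[5,8] PP  <  k=7
[0,8] S  >  k=5

[0,8] S   >
  [0,5] S/PP   >
    [0,2] (S/PP)/NP   <
      [0,1] "from" : PP
      [1,2] "found" : ((S/PP)/NP)\PP
    [2,5] NP   <
      [2,4] PP   <
        [2,3] "that" : S\PP
        [3,4] "liked" : PP\(S\PP)
      [4,5] "read" : NP\PP
  [5,8] PP   <
    [5,7] S   <
      [5,6] "no" : NP
      [6,7] "heard" : S\NP
    [7,8] "river" : PP\S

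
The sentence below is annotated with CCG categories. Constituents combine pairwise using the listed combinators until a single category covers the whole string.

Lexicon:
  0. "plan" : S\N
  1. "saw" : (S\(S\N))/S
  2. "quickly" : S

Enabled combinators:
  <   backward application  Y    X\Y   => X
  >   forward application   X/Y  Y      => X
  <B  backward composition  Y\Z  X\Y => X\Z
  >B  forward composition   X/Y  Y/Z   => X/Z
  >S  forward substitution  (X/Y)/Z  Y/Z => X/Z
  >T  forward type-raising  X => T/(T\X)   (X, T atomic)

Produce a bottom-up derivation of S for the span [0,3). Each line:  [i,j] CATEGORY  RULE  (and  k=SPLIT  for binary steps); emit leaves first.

[0,1] S\N  lex  "plan"
[1,2] (S\(S\N))/S  lex  "saw"
[2,3] S  lex  "quickly"
[1,3] S\(S\N)  >  k=2
[0,3] S  <  k=1

[0,3] S   <
  [0,1] "plan" : S\N
  [1,3] S\(S\N)   >
    [1,2] "saw" : (S\(S\N))/S
    [2,3] "quickly" : S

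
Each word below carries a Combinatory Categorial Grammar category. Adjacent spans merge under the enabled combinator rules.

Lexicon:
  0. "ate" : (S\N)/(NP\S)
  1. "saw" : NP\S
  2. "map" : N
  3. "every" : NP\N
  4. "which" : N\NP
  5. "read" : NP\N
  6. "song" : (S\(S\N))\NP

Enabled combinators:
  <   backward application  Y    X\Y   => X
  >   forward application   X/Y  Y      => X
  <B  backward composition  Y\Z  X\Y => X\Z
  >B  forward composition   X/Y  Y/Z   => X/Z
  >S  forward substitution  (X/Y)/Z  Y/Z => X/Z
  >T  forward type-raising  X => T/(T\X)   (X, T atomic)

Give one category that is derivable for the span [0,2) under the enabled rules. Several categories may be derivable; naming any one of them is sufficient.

[0,7] S   <
  [0,2] S\N   >
    [0,1] "ate" : (S\N)/(NP\S)
    [1,2] "saw" : NP\S
  [2,7] S\(S\N)   <
    [2,6] NP   >
      [2,3] NP/(NP\N)   >T
        [2,3] "map" : N
      [3,6] NP\N   <B
        [3,4] "every" : NP\N
        [4,6] NP\NP   <B
          [4,5] "which" : N\NP
          [5,6] "read" : NP\N
    [6,7] "song" : (S\(S\N))\NP

S\N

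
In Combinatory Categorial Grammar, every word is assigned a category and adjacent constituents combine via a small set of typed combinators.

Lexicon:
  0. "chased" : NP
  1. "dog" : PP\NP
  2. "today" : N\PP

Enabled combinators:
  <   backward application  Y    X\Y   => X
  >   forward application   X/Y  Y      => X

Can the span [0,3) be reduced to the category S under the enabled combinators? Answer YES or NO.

NO

NP PP\NP N\PP
CKY chart[0,3] = {N}; S ∉ chart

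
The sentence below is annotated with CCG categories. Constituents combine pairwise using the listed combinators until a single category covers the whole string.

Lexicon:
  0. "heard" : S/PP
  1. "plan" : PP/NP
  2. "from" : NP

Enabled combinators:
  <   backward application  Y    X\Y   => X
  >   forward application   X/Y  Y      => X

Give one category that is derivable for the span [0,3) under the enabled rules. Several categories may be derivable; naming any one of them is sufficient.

[0,3] S   >
  [0,1] "heard" : S/PP
  [1,3] PP   >
    [1,2] "plan" : PP/NP
    [2,3] "from" : NP

S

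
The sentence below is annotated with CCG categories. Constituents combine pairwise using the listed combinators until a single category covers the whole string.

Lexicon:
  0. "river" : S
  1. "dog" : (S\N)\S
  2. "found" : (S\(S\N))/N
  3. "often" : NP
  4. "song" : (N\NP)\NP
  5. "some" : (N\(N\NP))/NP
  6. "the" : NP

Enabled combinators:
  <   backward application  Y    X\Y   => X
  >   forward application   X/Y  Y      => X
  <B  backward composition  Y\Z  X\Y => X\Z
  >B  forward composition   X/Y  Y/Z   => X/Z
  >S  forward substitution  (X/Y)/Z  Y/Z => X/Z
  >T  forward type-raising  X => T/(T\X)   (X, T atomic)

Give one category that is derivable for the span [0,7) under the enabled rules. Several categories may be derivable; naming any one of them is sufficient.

S

[0,7] S   <
  [0,2] S\N   <
    [0,1] "river" : S
    [1,2] "dog" : (S\N)\S
  [2,7] S\(S\N)   >
    [2,3] "found" : (S\(S\N))/N
    [3,7] N   <
      [3,5] N\NP   <
        [3,4] "often" : NP
        [4,5] "song" : (N\NP)\NP
      [5,7] N\(N\NP)   >
        [5,6] "some" : (N\(N\NP))/NP
        [6,7] "the" : NP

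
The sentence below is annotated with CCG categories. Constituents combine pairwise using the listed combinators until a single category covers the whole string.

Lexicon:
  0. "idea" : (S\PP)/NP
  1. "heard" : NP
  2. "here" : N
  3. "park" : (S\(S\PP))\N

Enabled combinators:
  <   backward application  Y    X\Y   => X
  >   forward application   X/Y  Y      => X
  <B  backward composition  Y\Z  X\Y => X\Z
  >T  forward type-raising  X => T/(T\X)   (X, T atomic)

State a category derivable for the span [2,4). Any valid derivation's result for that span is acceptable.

[0,4] S   <
  [0,2] S\PP   >
    [0,1] "idea" : (S\PP)/NP
    [1,2] "heard" : NP
  [2,4] S\(S\PP)   <
    [2,3] "here" : N
    [3,4] "park" : (S\(S\PP))\N

S\(S\PP)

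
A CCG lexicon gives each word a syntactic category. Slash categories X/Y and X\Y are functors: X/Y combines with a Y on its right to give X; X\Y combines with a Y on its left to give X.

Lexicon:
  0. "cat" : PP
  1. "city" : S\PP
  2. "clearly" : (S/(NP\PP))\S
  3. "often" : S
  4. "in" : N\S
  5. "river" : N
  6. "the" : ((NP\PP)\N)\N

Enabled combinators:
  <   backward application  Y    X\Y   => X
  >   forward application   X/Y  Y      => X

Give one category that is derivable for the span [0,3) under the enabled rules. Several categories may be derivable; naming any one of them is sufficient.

S/(NP\PP)

[0,7] S   >
  [0,3] S/(NP\PP)   <
    [0,2] S   <
      [0,1] "cat" : PP
      [1,2] "city" : S\PP
    [2,3] "clearly" : (S/(NP\PP))\S
  [3,7] NP\PP   <
    [3,5] N   <
      [3,4] "often" : S
      [4,5] "in" : N\S
    [5,7] (NP\PP)\N   <
      [5,6] "river" : N
      [6,7] "the" : ((NP\PP)\N)\N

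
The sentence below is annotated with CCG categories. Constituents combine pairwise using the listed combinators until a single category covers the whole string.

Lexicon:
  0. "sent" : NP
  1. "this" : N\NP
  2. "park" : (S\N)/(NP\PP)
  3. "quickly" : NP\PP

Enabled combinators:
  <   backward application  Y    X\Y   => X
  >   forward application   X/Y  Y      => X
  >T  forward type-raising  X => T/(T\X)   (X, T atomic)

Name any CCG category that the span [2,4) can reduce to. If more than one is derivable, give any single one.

S\N

[0,4] S   <
  [0,2] N   >
    [0,1] N/(N\NP)   >T
      [0,1] "sent" : NP
    [1,2] "this" : N\NP
  [2,4] S\N   >
    [2,3] "park" : (S\N)/(NP\PP)
    [3,4] "quickly" : NP\PP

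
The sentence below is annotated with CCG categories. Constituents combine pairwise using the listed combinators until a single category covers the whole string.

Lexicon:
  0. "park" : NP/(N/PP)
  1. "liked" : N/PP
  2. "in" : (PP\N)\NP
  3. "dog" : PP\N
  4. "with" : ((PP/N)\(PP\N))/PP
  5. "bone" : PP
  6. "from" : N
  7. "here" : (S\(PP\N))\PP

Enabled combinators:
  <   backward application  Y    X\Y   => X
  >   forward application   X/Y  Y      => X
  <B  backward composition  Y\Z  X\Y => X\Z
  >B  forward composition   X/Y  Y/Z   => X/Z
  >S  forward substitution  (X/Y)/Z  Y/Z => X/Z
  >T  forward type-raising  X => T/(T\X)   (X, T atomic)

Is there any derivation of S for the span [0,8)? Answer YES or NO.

[0,8] S   <
  [0,3] PP\N   <
    [0,2] NP   >
      [0,1] "park" : NP/(N/PP)
      [1,2] "liked" : N/PP
    [2,3] "in" : (PP\N)\NP
  [3,8] S\(PP\N)   <
    [3,7] PP   >
      [3,6] PP/N   <
        [3,4] "dog" : PP\N
        [4,6] (PP/N)\(PP\N)   >
          [4,5] "with" : ((PP/N)\(PP\N))/PP
          [5,6] "bone" : PP
      [6,7] "from" : N
    [7,8] "here" : (S\(PP\N))\PP

YES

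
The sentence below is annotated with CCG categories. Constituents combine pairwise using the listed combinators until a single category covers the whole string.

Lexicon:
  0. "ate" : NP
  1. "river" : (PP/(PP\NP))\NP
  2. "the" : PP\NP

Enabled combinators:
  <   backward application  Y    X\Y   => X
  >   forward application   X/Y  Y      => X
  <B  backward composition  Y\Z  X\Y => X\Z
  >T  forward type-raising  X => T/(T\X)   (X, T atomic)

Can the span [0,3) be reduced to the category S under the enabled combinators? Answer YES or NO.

NP (PP/(PP\NP))\NP PP\NP
CKY chart[0,3] = {N/(N\PP), NP/(NP\PP), PP, PP/(PP\PP), S/(S\PP)}; S ∉ chart

NO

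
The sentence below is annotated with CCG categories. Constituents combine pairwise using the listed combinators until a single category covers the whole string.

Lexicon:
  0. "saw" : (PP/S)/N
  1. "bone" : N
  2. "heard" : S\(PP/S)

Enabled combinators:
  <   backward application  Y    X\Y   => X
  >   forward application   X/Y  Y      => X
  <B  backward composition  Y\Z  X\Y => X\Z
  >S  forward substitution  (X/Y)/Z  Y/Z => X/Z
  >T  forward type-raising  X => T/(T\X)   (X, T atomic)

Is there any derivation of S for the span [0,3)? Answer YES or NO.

[0,3] S   <
  [0,2] PP/S   >
    [0,1] "saw" : (PP/S)/N
    [1,2] "bone" : N
  [2,3] "heard" : S\(PP/S)

YES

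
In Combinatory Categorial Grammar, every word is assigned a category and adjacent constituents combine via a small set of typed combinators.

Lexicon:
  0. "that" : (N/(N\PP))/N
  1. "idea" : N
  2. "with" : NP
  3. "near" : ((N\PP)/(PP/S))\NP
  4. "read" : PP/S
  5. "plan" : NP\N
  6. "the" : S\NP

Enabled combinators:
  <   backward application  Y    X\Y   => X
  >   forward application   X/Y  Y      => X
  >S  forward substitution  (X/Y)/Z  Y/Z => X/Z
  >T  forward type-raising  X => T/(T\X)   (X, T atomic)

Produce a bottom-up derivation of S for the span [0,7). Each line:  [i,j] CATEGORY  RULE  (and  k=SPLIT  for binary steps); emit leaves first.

[0,1] (N/(N\PP))/N  lex  "that"
[1,2] N  lex  "idea"
[0,2] N/(N\PP)  >  k=1
[2,3] NP  lex  "with"
[3,4] ((N\PP)/(PP/S))\NP  lex  "near"
[2,4] (N\PP)/(PP/S)  <  k=3
[4,5] PP/S  lex  "read"
[2,5] N\PP  >  k=4
[0,5] N  >  k=2
[5,6] NP\N  lex  "plan"
[0,6] NP  <  k=5
[6,7] S\NP  lex  "the"
[0,7] S  <  k=6

[0,7] S   <
  [0,6] NP   <
    [0,5] N   >
      [0,2] N/(N\PP)   >
        [0,1] "that" : (N/(N\PP))/N
        [1,2] "idea" : N
      [2,5] N\PP   >
        [2,4] (N\PP)/(PP/S)   <
          [2,3] "with" : NP
          [3,4] "near" : ((N\PP)/(PP/S))\NP
        [4,5] "read" : PP/S
    [5,6] "plan" : NP\N
  [6,7] "the" : S\NP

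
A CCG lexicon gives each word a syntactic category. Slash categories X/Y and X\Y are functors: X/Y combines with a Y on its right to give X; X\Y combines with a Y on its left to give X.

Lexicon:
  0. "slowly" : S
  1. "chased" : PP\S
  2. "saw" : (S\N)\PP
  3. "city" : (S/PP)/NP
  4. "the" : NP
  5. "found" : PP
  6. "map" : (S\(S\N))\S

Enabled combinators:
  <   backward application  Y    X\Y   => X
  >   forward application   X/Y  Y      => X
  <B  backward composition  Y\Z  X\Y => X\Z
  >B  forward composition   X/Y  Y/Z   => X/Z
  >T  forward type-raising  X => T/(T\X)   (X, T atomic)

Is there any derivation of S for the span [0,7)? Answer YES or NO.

YES

[0,7] S   <
  [0,3] S\N   <
    [0,2] PP   >
      [0,1] PP/(PP\S)   >T
        [0,1] "slowly" : S
      [1,2] "chased" : PP\S
    [2,3] "saw" : (S\N)\PP
  [3,7] S\(S\N)   <
    [3,6] S   >
      [3,5] S/PP   >
        [3,4] "city" : (S/PP)/NP
        [4,5] "the" : NP
      [5,6] "found" : PP
    [6,7] "map" : (S\(S\N))\S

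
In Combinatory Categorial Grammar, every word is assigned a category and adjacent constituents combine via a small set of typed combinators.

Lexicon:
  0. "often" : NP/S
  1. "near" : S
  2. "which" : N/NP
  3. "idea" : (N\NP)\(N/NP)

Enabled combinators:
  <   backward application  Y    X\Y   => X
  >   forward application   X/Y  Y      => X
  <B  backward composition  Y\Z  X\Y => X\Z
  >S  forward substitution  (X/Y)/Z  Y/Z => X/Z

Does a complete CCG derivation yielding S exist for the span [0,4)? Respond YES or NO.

NO

NP/S S N/NP (N\NP)\(N/NP)
CKY chart[0,4] = {N}; S ∉ chart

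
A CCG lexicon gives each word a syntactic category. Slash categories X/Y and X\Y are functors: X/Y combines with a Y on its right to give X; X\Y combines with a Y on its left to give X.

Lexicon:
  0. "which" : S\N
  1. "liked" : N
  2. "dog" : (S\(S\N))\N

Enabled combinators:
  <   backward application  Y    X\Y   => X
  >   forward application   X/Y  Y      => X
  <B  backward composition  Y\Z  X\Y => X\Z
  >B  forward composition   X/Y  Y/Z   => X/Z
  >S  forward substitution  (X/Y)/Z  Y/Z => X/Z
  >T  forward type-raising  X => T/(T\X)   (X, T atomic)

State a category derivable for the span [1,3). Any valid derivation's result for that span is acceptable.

S\(S\N)

[0,3] S   <
  [0,1] "which" : S\N
  [1,3] S\(S\N)   <
    [1,2] "liked" : N
    [2,3] "dog" : (S\(S\N))\N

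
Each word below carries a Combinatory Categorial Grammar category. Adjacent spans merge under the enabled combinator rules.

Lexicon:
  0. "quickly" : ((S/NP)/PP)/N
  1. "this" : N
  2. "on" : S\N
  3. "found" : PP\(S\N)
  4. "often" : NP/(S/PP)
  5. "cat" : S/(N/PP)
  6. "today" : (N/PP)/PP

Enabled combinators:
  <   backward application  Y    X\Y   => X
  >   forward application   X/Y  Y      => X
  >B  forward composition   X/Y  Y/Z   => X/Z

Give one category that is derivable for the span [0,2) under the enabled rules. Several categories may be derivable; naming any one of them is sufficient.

(S/NP)/PP

[0,7] S   >
  [0,4] S/NP   >
    [0,2] (S/NP)/PP   >
      [0,1] "quickly" : ((S/NP)/PP)/N
      [1,2] "this" : N
    [2,4] PP   <
      [2,3] "on" : S\N
      [3,4] "found" : PP\(S\N)
  [4,7] NP   >
    [4,5] "often" : NP/(S/PP)
    [5,7] S/PP   >B
      [5,6] "cat" : S/(N/PP)
      [6,7] "today" : (N/PP)/PP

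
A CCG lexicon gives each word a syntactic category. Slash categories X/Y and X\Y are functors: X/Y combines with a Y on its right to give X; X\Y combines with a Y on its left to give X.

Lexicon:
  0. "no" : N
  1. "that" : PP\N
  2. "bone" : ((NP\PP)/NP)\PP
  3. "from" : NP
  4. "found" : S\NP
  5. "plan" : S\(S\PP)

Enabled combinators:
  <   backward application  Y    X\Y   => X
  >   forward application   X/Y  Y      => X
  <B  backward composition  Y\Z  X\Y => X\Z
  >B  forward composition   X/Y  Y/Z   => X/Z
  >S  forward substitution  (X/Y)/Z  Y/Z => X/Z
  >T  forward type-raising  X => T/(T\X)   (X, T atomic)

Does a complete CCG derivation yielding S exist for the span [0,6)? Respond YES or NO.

YES

[0,6] S   <
  [0,5] S\PP   <B
    [0,4] NP\PP   >
      [0,3] (NP\PP)/NP   <
        [0,2] PP   <
          [0,1] "no" : N
          [1,2] "that" : PP\N
        [2,3] "bone" : ((NP\PP)/NP)\PP
      [3,4] "from" : NP
    [4,5] "found" : S\NP
  [5,6] "plan" : S\(S\PP)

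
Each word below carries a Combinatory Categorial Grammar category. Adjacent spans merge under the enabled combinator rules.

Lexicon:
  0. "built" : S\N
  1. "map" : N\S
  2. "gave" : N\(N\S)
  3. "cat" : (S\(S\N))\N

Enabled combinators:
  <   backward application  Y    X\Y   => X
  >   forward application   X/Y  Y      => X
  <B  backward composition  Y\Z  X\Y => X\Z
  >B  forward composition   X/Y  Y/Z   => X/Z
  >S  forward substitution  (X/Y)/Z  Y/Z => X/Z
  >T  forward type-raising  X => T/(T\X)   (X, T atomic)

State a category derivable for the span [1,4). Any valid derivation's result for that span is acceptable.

[0,4] S   <
  [0,1] "built" : S\N
  [1,4] S\(S\N)   <
    [1,3] N   <
      [1,2] "map" : N\S
      [2,3] "gave" : N\(N\S)
    [3,4] "cat" : (S\(S\N))\N

S\(S\N)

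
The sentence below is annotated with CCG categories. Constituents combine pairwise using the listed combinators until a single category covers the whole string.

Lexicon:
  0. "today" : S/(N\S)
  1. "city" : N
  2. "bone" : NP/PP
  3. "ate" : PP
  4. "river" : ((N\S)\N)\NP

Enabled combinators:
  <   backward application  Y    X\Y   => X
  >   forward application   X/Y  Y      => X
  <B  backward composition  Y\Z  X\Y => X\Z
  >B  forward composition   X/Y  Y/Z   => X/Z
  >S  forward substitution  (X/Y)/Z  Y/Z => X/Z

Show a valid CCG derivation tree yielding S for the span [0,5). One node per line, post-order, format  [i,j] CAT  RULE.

[0,5] S   >
  [0,1] "today" : S/(N\S)
  [1,5] N\S   <
    [1,2] "city" : N
    [2,5] (N\S)\N   <
      [2,4] NP   >
        [2,3] "bone" : NP/PP
        [3,4] "ate" : PP
      [4,5] "river" : ((N\S)\N)\NP

[0,1] S/(N\S)  lex  "today"
[1,2] N  lex  "city"
[2,3] NP/PP  lex  "bone"
[3,4] PP  lex  "ate"
[2,4] NP  >  k=3
[4,5] ((N\S)\N)\NP  lex  "river"
[2,5] (N\S)\N  <  k=4
[1,5] N\S  <  k=2
[0,5] S  >  k=1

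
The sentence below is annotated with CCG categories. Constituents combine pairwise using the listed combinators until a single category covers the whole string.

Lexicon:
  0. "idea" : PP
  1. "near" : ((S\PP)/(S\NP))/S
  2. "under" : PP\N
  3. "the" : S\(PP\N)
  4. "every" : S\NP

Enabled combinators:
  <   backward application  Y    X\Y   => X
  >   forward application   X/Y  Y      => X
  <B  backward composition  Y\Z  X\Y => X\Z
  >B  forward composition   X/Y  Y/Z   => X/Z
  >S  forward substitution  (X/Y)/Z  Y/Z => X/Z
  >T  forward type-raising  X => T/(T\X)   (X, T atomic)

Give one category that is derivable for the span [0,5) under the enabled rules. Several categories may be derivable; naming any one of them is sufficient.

[0,5] S   >
  [0,1] S/(S\PP)   >T
    [0,1] "idea" : PP
  [1,5] S\PP   >
    [1,4] (S\PP)/(S\NP)   >
      [1,2] "near" : ((S\PP)/(S\NP))/S
      [2,4] S   <
        [2,3] "under" : PP\N
        [3,4] "the" : S\(PP\N)
    [4,5] "every" : S\NP

S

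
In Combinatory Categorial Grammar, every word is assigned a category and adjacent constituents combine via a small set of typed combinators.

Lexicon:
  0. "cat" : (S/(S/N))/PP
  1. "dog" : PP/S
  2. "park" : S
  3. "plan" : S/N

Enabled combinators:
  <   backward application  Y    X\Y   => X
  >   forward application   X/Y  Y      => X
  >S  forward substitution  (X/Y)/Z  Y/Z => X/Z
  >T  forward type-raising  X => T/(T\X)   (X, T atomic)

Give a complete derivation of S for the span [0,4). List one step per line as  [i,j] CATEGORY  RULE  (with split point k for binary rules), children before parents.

[0,4] S   >
  [0,3] S/(S/N)   >
    [0,1] "cat" : (S/(S/N))/PP
    [1,3] PP   >
      [1,2] "dog" : PP/S
      [2,3] "park" : S
  [3,4] "plan" : S/N

[0,1] (S/(S/N))/PP  lex  "cat"
[1,2] PP/S  lex  "dog"
[2,3] S  lex  "park"
[1,3] PP  >  k=2
[0,3] S/(S/N)  >  k=1
[3,4] S/N  lex  "plan"
[0,4] S  >  k=3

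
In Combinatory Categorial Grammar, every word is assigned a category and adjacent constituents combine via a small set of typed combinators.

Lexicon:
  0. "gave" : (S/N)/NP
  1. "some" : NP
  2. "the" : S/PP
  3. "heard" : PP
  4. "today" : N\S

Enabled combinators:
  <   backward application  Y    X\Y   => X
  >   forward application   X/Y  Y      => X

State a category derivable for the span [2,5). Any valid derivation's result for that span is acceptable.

[0,5] S   >
  [0,2] S/N   >
    [0,1] "gave" : (S/N)/NP
    [1,2] "some" : NP
  [2,5] N   <
    [2,4] S   >
      [2,3] "the" : S/PP
      [3,4] "heard" : PP
    [4,5] "today" : N\S

N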